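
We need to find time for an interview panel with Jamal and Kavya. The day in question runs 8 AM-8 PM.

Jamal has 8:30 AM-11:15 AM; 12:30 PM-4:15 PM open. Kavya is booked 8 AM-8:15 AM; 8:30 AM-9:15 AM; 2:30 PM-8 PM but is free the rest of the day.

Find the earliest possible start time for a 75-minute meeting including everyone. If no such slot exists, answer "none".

09:15

Jamal free: 08:30-11:15, 12:30-16:15.
Kavya free: 08:15-08:30, 09:15-14:30 (invert busy blocks within the working day).
Jamal ∩ Kavya: 09:15-11:15, 12:30-14:30.
So the common availability across everyone is 09:15-11:15, 12:30-14:30.
The first common window of at least 75 minutes is 09:15-11:15, so the earliest start is 09:15.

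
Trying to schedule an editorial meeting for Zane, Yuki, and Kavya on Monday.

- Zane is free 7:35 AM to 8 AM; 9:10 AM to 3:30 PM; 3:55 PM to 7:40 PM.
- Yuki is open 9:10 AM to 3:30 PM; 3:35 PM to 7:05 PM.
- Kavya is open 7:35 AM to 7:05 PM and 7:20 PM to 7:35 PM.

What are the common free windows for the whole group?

Zane ∩ Yuki: 09:10-15:30, 15:55-19:05.
Zane ∩ Yuki ∩ Kavya: 09:10-15:30, 15:55-19:05.

09:10-15:30, 15:55-19:05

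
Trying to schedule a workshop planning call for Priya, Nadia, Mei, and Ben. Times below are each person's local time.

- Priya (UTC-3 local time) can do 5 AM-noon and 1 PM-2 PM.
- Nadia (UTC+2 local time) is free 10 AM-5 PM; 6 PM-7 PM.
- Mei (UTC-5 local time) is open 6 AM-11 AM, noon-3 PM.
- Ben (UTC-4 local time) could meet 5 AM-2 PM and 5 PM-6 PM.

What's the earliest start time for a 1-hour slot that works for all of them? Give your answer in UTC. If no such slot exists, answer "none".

11:00

Priya in UTC: 08:00-15:00, 16:00-17:00 (add 3h to convert from UTC-3).
Nadia in UTC: 08:00-15:00, 16:00-17:00 (subtract 2h to convert from UTC+2).
Mei in UTC: 11:00-16:00, 17:00-20:00 (add 5h to convert from UTC-5).
Ben in UTC: 09:00-18:00, 21:00-22:00 (add 4h to convert from UTC-4).
Priya ∩ Nadia: 08:00-15:00, 16:00-17:00.
Priya ∩ Nadia ∩ Mei: 11:00-15:00.
Priya ∩ Nadia ∩ Mei ∩ Ben: 11:00-15:00.
So the common availability across everyone is 11:00-15:00.
The first common window of at least 60 minutes is 11:00-15:00, so the earliest start is 11:00.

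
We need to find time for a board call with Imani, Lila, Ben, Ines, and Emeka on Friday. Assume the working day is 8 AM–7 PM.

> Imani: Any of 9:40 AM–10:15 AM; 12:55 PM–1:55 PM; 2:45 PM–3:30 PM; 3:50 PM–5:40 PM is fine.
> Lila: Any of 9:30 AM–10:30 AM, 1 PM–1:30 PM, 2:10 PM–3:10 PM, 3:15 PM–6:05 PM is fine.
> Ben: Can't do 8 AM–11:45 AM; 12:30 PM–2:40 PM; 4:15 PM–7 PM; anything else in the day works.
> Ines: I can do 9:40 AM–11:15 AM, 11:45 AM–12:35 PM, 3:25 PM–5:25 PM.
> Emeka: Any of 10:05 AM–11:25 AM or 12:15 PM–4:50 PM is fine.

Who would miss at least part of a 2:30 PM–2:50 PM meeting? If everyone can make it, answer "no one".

Imani free: 09:40-10:15, 12:55-13:55, 14:45-15:30, 15:50-17:40.
Lila free: 09:30-10:30, 13:00-13:30, 14:10-15:10, 15:15-18:05.
Ben free: 11:45-12:30, 14:40-16:15 (invert busy blocks within the working day).
Ines free: 09:40-11:15, 11:45-12:35, 15:25-17:25.
Emeka free: 10:05-11:25, 12:15-16:50.
Imani: not fully free for 14:30-14:50. Lila: free for 14:30-14:50. Ben: not fully free for 14:30-14:50. Ines: not fully free for 14:30-14:50. Emeka: free for 14:30-14:50.

Ben, Imani, Ines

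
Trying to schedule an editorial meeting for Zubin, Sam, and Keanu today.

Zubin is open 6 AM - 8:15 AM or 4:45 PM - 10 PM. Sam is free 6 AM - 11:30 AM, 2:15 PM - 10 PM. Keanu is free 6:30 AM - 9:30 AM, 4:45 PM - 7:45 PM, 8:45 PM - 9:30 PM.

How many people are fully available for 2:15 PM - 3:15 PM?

1

Sam can make the full 14:15-15:15 slot — that's 1.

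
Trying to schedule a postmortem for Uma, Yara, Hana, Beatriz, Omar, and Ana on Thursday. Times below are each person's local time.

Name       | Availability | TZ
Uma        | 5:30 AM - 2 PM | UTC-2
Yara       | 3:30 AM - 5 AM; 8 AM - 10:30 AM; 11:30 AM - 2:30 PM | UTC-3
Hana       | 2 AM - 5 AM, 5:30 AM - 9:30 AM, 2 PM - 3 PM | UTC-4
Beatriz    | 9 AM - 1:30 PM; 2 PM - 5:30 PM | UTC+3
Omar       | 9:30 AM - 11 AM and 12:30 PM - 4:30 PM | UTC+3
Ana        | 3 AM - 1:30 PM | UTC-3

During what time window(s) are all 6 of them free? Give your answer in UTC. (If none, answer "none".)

Uma in UTC: 07:30-16:00 (add 2h to convert from UTC-2).
Yara in UTC: 06:30-08:00, 11:00-13:30, 14:30-17:30 (add 3h to convert from UTC-3).
Hana in UTC: 06:00-09:00, 09:30-13:30, 18:00-19:00 (add 4h to convert from UTC-4).
Beatriz in UTC: 06:00-10:30, 11:00-14:30 (subtract 3h to convert from UTC+3).
Omar in UTC: 06:30-08:00, 09:30-13:30 (subtract 3h to convert from UTC+3).
Ana in UTC: 06:00-16:30 (add 3h to convert from UTC-3).
Uma ∩ Yara: 07:30-08:00, 11:00-13:30, 14:30-16:00.
Uma ∩ Yara ∩ Hana: 07:30-08:00, 11:00-13:30.
Uma ∩ Yara ∩ Hana ∩ Beatriz: 07:30-08:00, 11:00-13:30.
Uma ∩ Yara ∩ Hana ∩ Beatriz ∩ Omar: 07:30-08:00, 11:00-13:30.
Uma ∩ Yara ∩ Hana ∩ Beatriz ∩ Omar ∩ Ana: 07:30-08:00, 11:00-13:30.

07:30-08:00, 11:00-13:30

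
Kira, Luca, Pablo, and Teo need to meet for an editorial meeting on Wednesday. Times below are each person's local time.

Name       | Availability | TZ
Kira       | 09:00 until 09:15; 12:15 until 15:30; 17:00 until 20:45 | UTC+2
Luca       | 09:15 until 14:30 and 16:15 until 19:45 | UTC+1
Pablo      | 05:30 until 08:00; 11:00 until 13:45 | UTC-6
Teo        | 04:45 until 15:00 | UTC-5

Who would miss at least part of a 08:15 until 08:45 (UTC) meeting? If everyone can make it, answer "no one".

Kira, Pablo, Teo

Kira in UTC: 07:00-07:15, 10:15-13:30, 15:00-18:45 (subtract 2h to convert from UTC+2).
Luca in UTC: 08:15-13:30, 15:15-18:45 (subtract 1h to convert from UTC+1).
Pablo in UTC: 11:30-14:00, 17:00-19:45 (add 6h to convert from UTC-6).
Teo in UTC: 09:45-20:00 (add 5h to convert from UTC-5).
Kira: not fully free for 08:15-08:45. Luca: free for 08:15-08:45. Pablo: not fully free for 08:15-08:45. Teo: not fully free for 08:15-08:45.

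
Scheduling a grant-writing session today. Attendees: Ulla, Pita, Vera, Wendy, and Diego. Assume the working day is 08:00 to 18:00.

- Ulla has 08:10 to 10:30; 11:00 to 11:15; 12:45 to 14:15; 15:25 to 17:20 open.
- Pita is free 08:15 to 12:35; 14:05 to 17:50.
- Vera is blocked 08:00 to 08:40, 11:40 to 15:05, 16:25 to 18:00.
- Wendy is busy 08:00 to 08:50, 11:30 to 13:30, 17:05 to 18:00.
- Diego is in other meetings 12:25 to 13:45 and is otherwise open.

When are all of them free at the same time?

Ulla free: 08:10-10:30, 11:00-11:15, 12:45-14:15, 15:25-17:20.
Pita free: 08:15-12:35, 14:05-17:50.
Vera free: 08:40-11:40, 15:05-16:25 (invert busy blocks within the working day).
Wendy free: 08:50-11:30, 13:30-17:05 (invert busy blocks within the working day).
Diego free: 08:00-12:25, 13:45-18:00 (invert busy blocks within the working day).
Ulla ∩ Pita: 08:15-10:30, 11:00-11:15, 14:05-14:15, 15:25-17:20.
Ulla ∩ Pita ∩ Vera: 08:40-10:30, 11:00-11:15, 15:25-16:25.
Ulla ∩ Pita ∩ Vera ∩ Wendy: 08:50-10:30, 11:00-11:15, 15:25-16:25.
Ulla ∩ Pita ∩ Vera ∩ Wendy ∩ Diego: 08:50-10:30, 11:00-11:15, 15:25-16:25.

08:50-10:30, 11:00-11:15, 15:25-16:25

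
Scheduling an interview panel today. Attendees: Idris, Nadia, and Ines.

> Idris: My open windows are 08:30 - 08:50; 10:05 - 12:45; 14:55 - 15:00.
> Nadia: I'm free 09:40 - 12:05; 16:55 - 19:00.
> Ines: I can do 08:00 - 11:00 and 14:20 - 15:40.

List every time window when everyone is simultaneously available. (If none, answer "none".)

Idris ∩ Nadia: 10:05-12:05.
Idris ∩ Nadia ∩ Ines: 10:05-11:00.

10:05-11:00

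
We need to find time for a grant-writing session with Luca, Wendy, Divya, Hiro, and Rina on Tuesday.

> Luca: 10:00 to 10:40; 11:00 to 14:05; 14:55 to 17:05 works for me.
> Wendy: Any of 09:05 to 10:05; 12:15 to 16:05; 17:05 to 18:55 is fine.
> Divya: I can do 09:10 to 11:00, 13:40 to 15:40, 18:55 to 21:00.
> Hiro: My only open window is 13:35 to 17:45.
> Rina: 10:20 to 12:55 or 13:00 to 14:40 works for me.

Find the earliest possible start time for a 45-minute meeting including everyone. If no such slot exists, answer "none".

none

Luca ∩ Wendy: 10:00-10:05, 12:15-14:05, 14:55-16:05.
Luca ∩ Wendy ∩ Divya: 10:00-10:05, 13:40-14:05, 14:55-15:40.
Luca ∩ Wendy ∩ Divya ∩ Hiro: 13:40-14:05, 14:55-15:40.
Luca ∩ Wendy ∩ Divya ∩ Hiro ∩ Rina: 13:40-14:05.
Those are the intersection windows.
No common window is at least 45 minutes long.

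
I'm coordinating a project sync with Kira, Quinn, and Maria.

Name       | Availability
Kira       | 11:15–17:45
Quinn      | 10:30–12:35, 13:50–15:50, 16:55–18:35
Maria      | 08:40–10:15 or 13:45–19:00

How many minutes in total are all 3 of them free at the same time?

170

Kira ∩ Quinn: 11:15-12:35, 13:50-15:50, 16:55-17:45.
Kira ∩ Quinn ∩ Maria: 13:50-15:50, 16:55-17:45.
Summing the common windows: 120 + 50 = 170 minutes.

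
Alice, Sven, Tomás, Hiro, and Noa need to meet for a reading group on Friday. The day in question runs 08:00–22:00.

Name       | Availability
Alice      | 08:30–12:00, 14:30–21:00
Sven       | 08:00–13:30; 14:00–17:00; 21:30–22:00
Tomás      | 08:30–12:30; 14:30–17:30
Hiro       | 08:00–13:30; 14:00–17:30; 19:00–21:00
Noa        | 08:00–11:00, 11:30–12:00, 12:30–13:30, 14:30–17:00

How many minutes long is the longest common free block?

Alice ∩ Sven: 08:30-12:00, 14:30-17:00.
Alice ∩ Sven ∩ Tomás: 08:30-12:00, 14:30-17:00.
Alice ∩ Sven ∩ Tomás ∩ Hiro: 08:30-12:00, 14:30-17:00.
Alice ∩ Sven ∩ Tomás ∩ Hiro ∩ Noa: 08:30-11:00, 11:30-12:00, 14:30-17:00.
The longest is 08:30-11:00 at 150 minutes.

150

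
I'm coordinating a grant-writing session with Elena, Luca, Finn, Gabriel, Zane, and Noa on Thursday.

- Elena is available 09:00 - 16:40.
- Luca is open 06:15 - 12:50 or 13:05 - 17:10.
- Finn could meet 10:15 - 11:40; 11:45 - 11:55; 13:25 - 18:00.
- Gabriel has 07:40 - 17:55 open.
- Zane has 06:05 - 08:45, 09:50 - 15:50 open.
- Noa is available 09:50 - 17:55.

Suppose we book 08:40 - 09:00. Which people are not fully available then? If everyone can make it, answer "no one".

Elena, Finn, Noa, Zane

Elena: not fully free for 08:40-09:00. Luca: free for 08:40-09:00. Finn: not fully free for 08:40-09:00. Gabriel: free for 08:40-09:00. Zane: not fully free for 08:40-09:00. Noa: not fully free for 08:40-09:00.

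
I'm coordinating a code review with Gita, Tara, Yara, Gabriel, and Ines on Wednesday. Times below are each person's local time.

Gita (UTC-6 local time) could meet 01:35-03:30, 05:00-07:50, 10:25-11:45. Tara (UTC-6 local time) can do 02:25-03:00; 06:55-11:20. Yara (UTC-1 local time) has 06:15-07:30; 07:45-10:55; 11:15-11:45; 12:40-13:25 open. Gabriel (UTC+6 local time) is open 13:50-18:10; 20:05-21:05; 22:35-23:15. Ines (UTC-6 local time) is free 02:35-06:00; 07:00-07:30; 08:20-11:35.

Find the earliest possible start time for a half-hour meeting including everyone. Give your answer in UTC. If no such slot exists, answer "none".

none

Gita in UTC: 07:35-09:30, 11:00-13:50, 16:25-17:45 (add 6h to convert from UTC-6).
Tara in UTC: 08:25-09:00, 12:55-17:20 (add 6h to convert from UTC-6).
Yara in UTC: 07:15-08:30, 08:45-11:55, 12:15-12:45, 13:40-14:25 (add 1h to convert from UTC-1).
Gabriel in UTC: 07:50-12:10, 14:05-15:05, 16:35-17:15 (subtract 6h to convert from UTC+6).
Ines in UTC: 08:35-12:00, 13:00-13:30, 14:20-17:35 (add 6h to convert from UTC-6).
Gita ∩ Tara: 08:25-09:00, 12:55-13:50, 16:25-17:20.
Gita ∩ Tara ∩ Yara: 08:25-08:30, 08:45-09:00, 13:40-13:50.
Gita ∩ Tara ∩ Yara ∩ Gabriel: 08:25-08:30, 08:45-09:00.
Gita ∩ Tara ∩ Yara ∩ Gabriel ∩ Ines: 08:45-09:00.
Those are the intersection windows.
No common window is at least 30 minutes long.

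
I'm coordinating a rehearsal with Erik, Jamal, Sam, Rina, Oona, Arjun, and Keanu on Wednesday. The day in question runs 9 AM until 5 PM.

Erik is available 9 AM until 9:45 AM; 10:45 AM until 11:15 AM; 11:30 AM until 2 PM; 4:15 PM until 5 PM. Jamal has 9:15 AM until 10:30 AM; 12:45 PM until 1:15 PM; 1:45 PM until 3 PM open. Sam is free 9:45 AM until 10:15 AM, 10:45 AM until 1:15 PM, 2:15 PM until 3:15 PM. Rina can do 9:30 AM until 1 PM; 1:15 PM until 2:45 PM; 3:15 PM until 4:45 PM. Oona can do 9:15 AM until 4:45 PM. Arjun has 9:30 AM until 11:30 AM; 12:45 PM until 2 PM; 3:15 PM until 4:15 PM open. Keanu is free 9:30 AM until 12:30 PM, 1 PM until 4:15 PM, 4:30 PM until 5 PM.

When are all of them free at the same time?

none

Erik ∩ Jamal: 09:15-09:45, 12:45-13:15, 13:45-14:00.
Erik ∩ Jamal ∩ Sam: 12:45-13:15.
Erik ∩ Jamal ∩ Sam ∩ Rina: 12:45-13:00.
Erik ∩ Jamal ∩ Sam ∩ Rina ∩ Oona: 12:45-13:00.
Erik ∩ Jamal ∩ Sam ∩ Rina ∩ Oona ∩ Arjun: 12:45-13:00.
Erik ∩ Jamal ∩ Sam ∩ Rina ∩ Oona ∩ Arjun ∩ Keanu: ∅.
There is no time when everyone is free.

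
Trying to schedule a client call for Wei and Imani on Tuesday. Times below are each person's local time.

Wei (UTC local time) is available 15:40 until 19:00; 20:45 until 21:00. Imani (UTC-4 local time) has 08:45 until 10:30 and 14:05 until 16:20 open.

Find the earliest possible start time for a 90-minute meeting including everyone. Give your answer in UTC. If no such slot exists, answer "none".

Wei in UTC: 15:40-19:00, 20:45-21:00.
Imani in UTC: 12:45-14:30, 18:05-20:20 (add 4h to convert from UTC-4).
Wei ∩ Imani: 18:05-19:00.
So the common availability across everyone is 18:05-19:00.
No common window is at least 90 minutes long.

none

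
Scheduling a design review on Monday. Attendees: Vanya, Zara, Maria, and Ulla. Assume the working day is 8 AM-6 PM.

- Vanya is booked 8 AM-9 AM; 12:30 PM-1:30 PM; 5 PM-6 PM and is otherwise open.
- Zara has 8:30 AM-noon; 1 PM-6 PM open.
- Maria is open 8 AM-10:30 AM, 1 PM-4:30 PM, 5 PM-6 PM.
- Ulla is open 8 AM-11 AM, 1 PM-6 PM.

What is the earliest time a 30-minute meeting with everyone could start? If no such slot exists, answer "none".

Vanya free: 09:00-12:30, 13:30-17:00 (invert busy blocks within the working day).
Zara free: 08:30-12:00, 13:00-18:00.
Maria free: 08:00-10:30, 13:00-16:30, 17:00-18:00.
Ulla free: 08:00-11:00, 13:00-18:00.
Vanya ∩ Zara: 09:00-12:00, 13:30-17:00.
Vanya ∩ Zara ∩ Maria: 09:00-10:30, 13:30-16:30.
Vanya ∩ Zara ∩ Maria ∩ Ulla: 09:00-10:30, 13:30-16:30.
The first common window of at least 30 minutes is 09:00-10:30, so the earliest start is 09:00.

09:00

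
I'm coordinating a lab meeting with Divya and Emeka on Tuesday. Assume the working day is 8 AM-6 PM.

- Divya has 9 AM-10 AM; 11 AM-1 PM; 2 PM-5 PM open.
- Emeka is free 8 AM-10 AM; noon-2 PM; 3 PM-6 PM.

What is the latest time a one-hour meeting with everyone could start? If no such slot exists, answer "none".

Divya ∩ Emeka: 09:00-10:00, 12:00-13:00, 15:00-17:00.
So the common availability across everyone is 09:00-10:00, 12:00-13:00, 15:00-17:00.
The last common window of at least 60 minutes is 15:00-17:00; a 60-minute meeting can start as late as 16:00 and still end by 17:00.

16:00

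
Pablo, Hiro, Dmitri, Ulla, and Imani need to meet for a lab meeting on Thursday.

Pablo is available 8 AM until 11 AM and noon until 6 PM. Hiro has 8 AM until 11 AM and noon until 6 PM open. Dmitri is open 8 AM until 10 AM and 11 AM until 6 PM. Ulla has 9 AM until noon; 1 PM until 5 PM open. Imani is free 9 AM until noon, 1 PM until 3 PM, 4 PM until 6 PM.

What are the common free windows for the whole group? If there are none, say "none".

Pablo ∩ Hiro: 08:00-11:00, 12:00-18:00.
Pablo ∩ Hiro ∩ Dmitri: 08:00-10:00, 12:00-18:00.
Pablo ∩ Hiro ∩ Dmitri ∩ Ulla: 09:00-10:00, 13:00-17:00.
Pablo ∩ Hiro ∩ Dmitri ∩ Ulla ∩ Imani: 09:00-10:00, 13:00-15:00, 16:00-17:00.
So the common availability across everyone is 09:00-10:00, 13:00-15:00, 16:00-17:00.

09:00-10:00, 13:00-15:00, 16:00-17:00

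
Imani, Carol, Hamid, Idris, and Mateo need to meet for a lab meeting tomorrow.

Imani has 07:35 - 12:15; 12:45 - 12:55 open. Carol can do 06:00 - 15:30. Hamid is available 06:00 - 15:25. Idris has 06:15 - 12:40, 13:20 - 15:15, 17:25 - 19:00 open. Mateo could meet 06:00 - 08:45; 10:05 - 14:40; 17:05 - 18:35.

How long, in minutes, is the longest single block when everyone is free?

Imani ∩ Carol: 07:35-12:15, 12:45-12:55.
Imani ∩ Carol ∩ Hamid: 07:35-12:15, 12:45-12:55.
Imani ∩ Carol ∩ Hamid ∩ Idris: 07:35-12:15.
Imani ∩ Carol ∩ Hamid ∩ Idris ∩ Mateo: 07:35-08:45, 10:05-12:15.
The longest is 10:05-12:15 at 130 minutes.

130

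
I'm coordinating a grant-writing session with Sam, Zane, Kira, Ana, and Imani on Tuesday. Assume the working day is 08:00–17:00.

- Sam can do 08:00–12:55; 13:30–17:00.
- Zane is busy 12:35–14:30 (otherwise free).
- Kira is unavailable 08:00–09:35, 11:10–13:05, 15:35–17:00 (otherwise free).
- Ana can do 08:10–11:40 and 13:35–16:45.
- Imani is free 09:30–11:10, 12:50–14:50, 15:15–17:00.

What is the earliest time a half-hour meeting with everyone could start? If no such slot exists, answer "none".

09:35

Sam free: 08:00-12:55, 13:30-17:00.
Zane free: 08:00-12:35, 14:30-17:00 (invert busy blocks within the working day).
Kira free: 09:35-11:10, 13:05-15:35 (invert busy blocks within the working day).
Ana free: 08:10-11:40, 13:35-16:45.
Imani free: 09:30-11:10, 12:50-14:50, 15:15-17:00.
Sam ∩ Zane: 08:00-12:35, 14:30-17:00.
Sam ∩ Zane ∩ Kira: 09:35-11:10, 14:30-15:35.
Sam ∩ Zane ∩ Kira ∩ Ana: 09:35-11:10, 14:30-15:35.
Sam ∩ Zane ∩ Kira ∩ Ana ∩ Imani: 09:35-11:10, 14:30-14:50, 15:15-15:35.
The first common window of at least 30 minutes is 09:35-11:10, so the earliest start is 09:35.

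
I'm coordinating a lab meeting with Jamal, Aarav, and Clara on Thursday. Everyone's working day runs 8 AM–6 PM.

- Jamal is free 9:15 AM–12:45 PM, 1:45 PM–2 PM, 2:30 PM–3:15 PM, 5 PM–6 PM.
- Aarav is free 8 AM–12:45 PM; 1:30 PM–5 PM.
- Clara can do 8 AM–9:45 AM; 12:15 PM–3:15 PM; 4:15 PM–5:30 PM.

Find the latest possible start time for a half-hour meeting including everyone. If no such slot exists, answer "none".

Jamal ∩ Aarav: 09:15-12:45, 13:45-14:00, 14:30-15:15.
Jamal ∩ Aarav ∩ Clara: 09:15-09:45, 12:15-12:45, 13:45-14:00, 14:30-15:15.
The last common window of at least 30 minutes is 14:30-15:15; a 30-minute meeting can start as late as 14:45 and still end by 15:15.

14:45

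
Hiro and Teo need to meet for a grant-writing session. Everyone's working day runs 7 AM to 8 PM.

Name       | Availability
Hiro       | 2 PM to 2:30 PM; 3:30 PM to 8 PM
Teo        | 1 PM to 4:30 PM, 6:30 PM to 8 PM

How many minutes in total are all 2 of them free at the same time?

180

Hiro ∩ Teo: 14:00-14:30, 15:30-16:30, 18:30-20:00.
So the common availability across everyone is 14:00-14:30, 15:30-16:30, 18:30-20:00.
Summing the common windows: 30 + 60 + 90 = 180 minutes.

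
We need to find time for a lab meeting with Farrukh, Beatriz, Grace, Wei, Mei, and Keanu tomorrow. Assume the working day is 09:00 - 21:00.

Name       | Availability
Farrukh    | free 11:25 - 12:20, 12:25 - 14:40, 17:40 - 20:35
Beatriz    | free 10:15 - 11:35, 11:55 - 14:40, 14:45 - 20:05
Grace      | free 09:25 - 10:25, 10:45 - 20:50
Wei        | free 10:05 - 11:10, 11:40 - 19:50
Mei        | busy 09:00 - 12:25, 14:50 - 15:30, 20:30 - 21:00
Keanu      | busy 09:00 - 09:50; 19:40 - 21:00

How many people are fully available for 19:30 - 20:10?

3

Farrukh free: 11:25-12:20, 12:25-14:40, 17:40-20:35.
Beatriz free: 10:15-11:35, 11:55-14:40, 14:45-20:05.
Grace free: 09:25-10:25, 10:45-20:50.
Wei free: 10:05-11:10, 11:40-19:50.
Mei free: 12:25-14:50, 15:30-20:30 (invert busy blocks within the working day).
Keanu free: 09:50-19:40 (invert busy blocks within the working day).
Farrukh, Grace, and Mei can make the full 19:30-20:10 slot — that's 3.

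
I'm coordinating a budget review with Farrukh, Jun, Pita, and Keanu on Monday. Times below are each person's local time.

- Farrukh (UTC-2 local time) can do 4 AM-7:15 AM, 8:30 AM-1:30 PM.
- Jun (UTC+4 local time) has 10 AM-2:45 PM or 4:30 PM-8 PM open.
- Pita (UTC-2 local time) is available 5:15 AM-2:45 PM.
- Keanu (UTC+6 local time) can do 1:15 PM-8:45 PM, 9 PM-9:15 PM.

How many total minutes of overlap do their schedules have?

285

Farrukh in UTC: 06:00-09:15, 10:30-15:30 (add 2h to convert from UTC-2).
Jun in UTC: 06:00-10:45, 12:30-16:00 (subtract 4h to convert from UTC+4).
Pita in UTC: 07:15-16:45 (add 2h to convert from UTC-2).
Keanu in UTC: 07:15-14:45, 15:00-15:15 (subtract 6h to convert from UTC+6).
Farrukh ∩ Jun: 06:00-09:15, 10:30-10:45, 12:30-15:30.
Farrukh ∩ Jun ∩ Pita: 07:15-09:15, 10:30-10:45, 12:30-15:30.
Farrukh ∩ Jun ∩ Pita ∩ Keanu: 07:15-09:15, 10:30-10:45, 12:30-14:45, 15:00-15:15.
So the common availability across everyone is 07:15-09:15, 10:30-10:45, 12:30-14:45, 15:00-15:15.
Summing the common windows: 120 + 15 + 135 + 15 = 285 minutes.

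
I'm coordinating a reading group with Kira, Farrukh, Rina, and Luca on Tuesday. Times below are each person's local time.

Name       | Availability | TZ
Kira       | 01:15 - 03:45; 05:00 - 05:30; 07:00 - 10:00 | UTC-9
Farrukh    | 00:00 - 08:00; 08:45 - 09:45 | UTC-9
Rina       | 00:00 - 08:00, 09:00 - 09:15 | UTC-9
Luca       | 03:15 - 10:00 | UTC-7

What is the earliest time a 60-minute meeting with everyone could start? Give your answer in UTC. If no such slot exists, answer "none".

Kira in UTC: 10:15-12:45, 14:00-14:30, 16:00-19:00 (add 9h to convert from UTC-9).
Farrukh in UTC: 09:00-17:00, 17:45-18:45 (add 9h to convert from UTC-9).
Rina in UTC: 09:00-17:00, 18:00-18:15 (add 9h to convert from UTC-9).
Luca in UTC: 10:15-17:00 (add 7h to convert from UTC-7).
Kira ∩ Farrukh: 10:15-12:45, 14:00-14:30, 16:00-17:00, 17:45-18:45.
Kira ∩ Farrukh ∩ Rina: 10:15-12:45, 14:00-14:30, 16:00-17:00, 18:00-18:15.
Kira ∩ Farrukh ∩ Rina ∩ Luca: 10:15-12:45, 14:00-14:30, 16:00-17:00.
Those are the intersection windows.
The first common window of at least 60 minutes is 10:15-12:45, so the earliest start is 10:15.

10:15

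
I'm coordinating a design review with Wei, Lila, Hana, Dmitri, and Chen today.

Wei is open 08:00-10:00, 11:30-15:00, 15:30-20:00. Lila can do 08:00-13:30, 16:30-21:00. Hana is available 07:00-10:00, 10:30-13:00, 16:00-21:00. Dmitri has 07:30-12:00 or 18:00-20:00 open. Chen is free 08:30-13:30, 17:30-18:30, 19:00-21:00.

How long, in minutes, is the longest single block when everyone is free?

Wei ∩ Lila: 08:00-10:00, 11:30-13:30, 16:30-20:00.
Wei ∩ Lila ∩ Hana: 08:00-10:00, 11:30-13:00, 16:30-20:00.
Wei ∩ Lila ∩ Hana ∩ Dmitri: 08:00-10:00, 11:30-12:00, 18:00-20:00.
Wei ∩ Lila ∩ Hana ∩ Dmitri ∩ Chen: 08:30-10:00, 11:30-12:00, 18:00-18:30, 19:00-20:00.
The longest is 08:30-10:00 at 90 minutes.

90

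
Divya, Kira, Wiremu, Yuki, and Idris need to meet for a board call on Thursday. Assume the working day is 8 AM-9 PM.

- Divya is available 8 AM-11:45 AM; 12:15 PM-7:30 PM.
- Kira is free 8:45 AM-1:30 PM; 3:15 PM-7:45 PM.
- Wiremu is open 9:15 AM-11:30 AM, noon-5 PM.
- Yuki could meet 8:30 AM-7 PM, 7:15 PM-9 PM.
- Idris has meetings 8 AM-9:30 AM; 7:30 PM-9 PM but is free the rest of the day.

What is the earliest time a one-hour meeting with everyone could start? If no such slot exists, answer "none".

09:30

Divya free: 08:00-11:45, 12:15-19:30.
Kira free: 08:45-13:30, 15:15-19:45.
Wiremu free: 09:15-11:30, 12:00-17:00.
Yuki free: 08:30-19:00, 19:15-21:00.
Idris free: 09:30-19:30 (invert busy blocks within the working day).
Divya ∩ Kira: 08:45-11:45, 12:15-13:30, 15:15-19:30.
Divya ∩ Kira ∩ Wiremu: 09:15-11:30, 12:15-13:30, 15:15-17:00.
Divya ∩ Kira ∩ Wiremu ∩ Yuki: 09:15-11:30, 12:15-13:30, 15:15-17:00.
Divya ∩ Kira ∩ Wiremu ∩ Yuki ∩ Idris: 09:30-11:30, 12:15-13:30, 15:15-17:00.
Those are the intersection windows.
The first common window of at least 60 minutes is 09:30-11:30, so the earliest start is 09:30.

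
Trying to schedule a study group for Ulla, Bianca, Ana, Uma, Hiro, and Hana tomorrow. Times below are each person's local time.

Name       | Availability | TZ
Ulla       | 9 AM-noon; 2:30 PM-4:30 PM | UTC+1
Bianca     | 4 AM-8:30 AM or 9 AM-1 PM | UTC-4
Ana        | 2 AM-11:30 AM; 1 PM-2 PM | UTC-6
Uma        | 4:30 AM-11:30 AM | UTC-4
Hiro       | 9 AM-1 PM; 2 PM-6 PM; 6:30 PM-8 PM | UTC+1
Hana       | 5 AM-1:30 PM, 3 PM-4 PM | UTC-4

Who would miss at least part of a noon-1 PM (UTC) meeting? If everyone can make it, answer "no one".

Ulla in UTC: 08:00-11:00, 13:30-15:30 (subtract 1h to convert from UTC+1).
Bianca in UTC: 08:00-12:30, 13:00-17:00 (add 4h to convert from UTC-4).
Ana in UTC: 08:00-17:30, 19:00-20:00 (add 6h to convert from UTC-6).
Uma in UTC: 08:30-15:30 (add 4h to convert from UTC-4).
Hiro in UTC: 08:00-12:00, 13:00-17:00, 17:30-19:00 (subtract 1h to convert from UTC+1).
Hana in UTC: 09:00-17:30, 19:00-20:00 (add 4h to convert from UTC-4).
Ulla: not fully free for 12:00-13:00. Bianca: not fully free for 12:00-13:00. Ana: free for 12:00-13:00. Uma: free for 12:00-13:00. Hiro: not fully free for 12:00-13:00. Hana: free for 12:00-13:00.

Bianca, Hiro, Ulla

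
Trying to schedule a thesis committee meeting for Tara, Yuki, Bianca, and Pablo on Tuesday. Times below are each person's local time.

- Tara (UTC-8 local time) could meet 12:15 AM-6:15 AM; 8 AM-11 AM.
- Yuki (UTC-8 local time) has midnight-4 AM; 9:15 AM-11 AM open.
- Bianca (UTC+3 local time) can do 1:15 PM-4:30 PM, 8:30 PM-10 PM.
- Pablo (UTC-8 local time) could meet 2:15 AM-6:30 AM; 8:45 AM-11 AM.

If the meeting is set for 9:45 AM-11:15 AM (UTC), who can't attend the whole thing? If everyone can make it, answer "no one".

Bianca, Pablo

Tara in UTC: 08:15-14:15, 16:00-19:00 (add 8h to convert from UTC-8).
Yuki in UTC: 08:00-12:00, 17:15-19:00 (add 8h to convert from UTC-8).
Bianca in UTC: 10:15-13:30, 17:30-19:00 (subtract 3h to convert from UTC+3).
Pablo in UTC: 10:15-14:30, 16:45-19:00 (add 8h to convert from UTC-8).
Tara: free for 09:45-11:15. Yuki: free for 09:45-11:15. Bianca: not fully free for 09:45-11:15. Pablo: not fully free for 09:45-11:15.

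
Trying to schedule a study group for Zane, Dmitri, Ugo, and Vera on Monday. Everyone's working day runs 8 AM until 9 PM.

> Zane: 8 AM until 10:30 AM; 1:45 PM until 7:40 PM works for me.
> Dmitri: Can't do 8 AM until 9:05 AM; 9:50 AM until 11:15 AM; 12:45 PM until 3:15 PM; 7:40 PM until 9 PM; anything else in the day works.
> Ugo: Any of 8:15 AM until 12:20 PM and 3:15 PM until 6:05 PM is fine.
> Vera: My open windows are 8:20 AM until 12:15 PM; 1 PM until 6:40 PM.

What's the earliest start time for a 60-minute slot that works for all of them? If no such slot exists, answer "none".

15:15

Zane free: 08:00-10:30, 13:45-19:40.
Dmitri free: 09:05-09:50, 11:15-12:45, 15:15-19:40 (invert busy blocks within the working day).
Ugo free: 08:15-12:20, 15:15-18:05.
Vera free: 08:20-12:15, 13:00-18:40.
Zane ∩ Dmitri: 09:05-09:50, 15:15-19:40.
Zane ∩ Dmitri ∩ Ugo: 09:05-09:50, 15:15-18:05.
Zane ∩ Dmitri ∩ Ugo ∩ Vera: 09:05-09:50, 15:15-18:05.
Those are the intersection windows.
The first common window of at least 60 minutes is 15:15-18:05, so the earliest start is 15:15.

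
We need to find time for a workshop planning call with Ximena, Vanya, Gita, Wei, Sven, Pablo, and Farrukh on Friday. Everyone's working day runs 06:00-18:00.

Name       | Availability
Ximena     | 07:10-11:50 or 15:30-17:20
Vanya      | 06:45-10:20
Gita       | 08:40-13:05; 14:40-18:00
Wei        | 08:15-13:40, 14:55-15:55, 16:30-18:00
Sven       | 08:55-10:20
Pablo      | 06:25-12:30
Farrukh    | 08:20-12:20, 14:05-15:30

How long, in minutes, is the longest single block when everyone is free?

85

Ximena ∩ Vanya: 07:10-10:20.
Ximena ∩ Vanya ∩ Gita: 08:40-10:20.
Ximena ∩ Vanya ∩ Gita ∩ Wei: 08:40-10:20.
Ximena ∩ Vanya ∩ Gita ∩ Wei ∩ Sven: 08:55-10:20.
Ximena ∩ Vanya ∩ Gita ∩ Wei ∩ Sven ∩ Pablo: 08:55-10:20.
Ximena ∩ Vanya ∩ Gita ∩ Wei ∩ Sven ∩ Pablo ∩ Farrukh: 08:55-10:20.
Those are the intersection windows.
The longest is 08:55-10:20 at 85 minutes.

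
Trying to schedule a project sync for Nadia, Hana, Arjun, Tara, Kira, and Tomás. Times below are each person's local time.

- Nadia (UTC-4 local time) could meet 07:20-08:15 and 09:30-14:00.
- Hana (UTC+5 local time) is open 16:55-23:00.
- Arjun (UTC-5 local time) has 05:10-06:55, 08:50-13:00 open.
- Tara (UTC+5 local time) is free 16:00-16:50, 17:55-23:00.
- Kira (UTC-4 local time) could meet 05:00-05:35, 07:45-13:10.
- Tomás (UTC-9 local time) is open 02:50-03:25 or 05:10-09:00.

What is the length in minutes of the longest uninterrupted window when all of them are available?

Nadia in UTC: 11:20-12:15, 13:30-18:00 (add 4h to convert from UTC-4).
Hana in UTC: 11:55-18:00 (subtract 5h to convert from UTC+5).
Arjun in UTC: 10:10-11:55, 13:50-18:00 (add 5h to convert from UTC-5).
Tara in UTC: 11:00-11:50, 12:55-18:00 (subtract 5h to convert from UTC+5).
Kira in UTC: 09:00-09:35, 11:45-17:10 (add 4h to convert from UTC-4).
Tomás in UTC: 11:50-12:25, 14:10-18:00 (add 9h to convert from UTC-9).
Nadia ∩ Hana: 11:55-12:15, 13:30-18:00.
Nadia ∩ Hana ∩ Arjun: 13:50-18:00.
Nadia ∩ Hana ∩ Arjun ∩ Tara: 13:50-18:00.
Nadia ∩ Hana ∩ Arjun ∩ Tara ∩ Kira: 13:50-17:10.
Nadia ∩ Hana ∩ Arjun ∩ Tara ∩ Kira ∩ Tomás: 14:10-17:10.
The longest is 14:10-17:10 at 180 minutes.

180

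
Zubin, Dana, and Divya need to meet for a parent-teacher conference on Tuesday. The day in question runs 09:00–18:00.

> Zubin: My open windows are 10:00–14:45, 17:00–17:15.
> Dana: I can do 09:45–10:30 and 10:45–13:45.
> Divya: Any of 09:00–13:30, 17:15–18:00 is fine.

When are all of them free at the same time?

Zubin ∩ Dana: 10:00-10:30, 10:45-13:45.
Zubin ∩ Dana ∩ Divya: 10:00-10:30, 10:45-13:30.

10:00-10:30, 10:45-13:30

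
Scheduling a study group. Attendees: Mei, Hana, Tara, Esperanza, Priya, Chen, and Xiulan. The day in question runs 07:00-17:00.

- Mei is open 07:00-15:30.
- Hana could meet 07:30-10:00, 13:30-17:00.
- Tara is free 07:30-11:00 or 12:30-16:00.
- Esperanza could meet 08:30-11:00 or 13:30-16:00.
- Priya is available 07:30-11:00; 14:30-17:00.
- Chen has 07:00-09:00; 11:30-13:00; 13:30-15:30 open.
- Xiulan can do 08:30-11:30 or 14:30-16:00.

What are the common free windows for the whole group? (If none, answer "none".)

08:30-09:00, 14:30-15:30

Mei ∩ Hana: 07:30-10:00, 13:30-15:30.
Mei ∩ Hana ∩ Tara: 07:30-10:00, 13:30-15:30.
Mei ∩ Hana ∩ Tara ∩ Esperanza: 08:30-10:00, 13:30-15:30.
Mei ∩ Hana ∩ Tara ∩ Esperanza ∩ Priya: 08:30-10:00, 14:30-15:30.
Mei ∩ Hana ∩ Tara ∩ Esperanza ∩ Priya ∩ Chen: 08:30-09:00, 14:30-15:30.
Mei ∩ Hana ∩ Tara ∩ Esperanza ∩ Priya ∩ Chen ∩ Xiulan: 08:30-09:00, 14:30-15:30.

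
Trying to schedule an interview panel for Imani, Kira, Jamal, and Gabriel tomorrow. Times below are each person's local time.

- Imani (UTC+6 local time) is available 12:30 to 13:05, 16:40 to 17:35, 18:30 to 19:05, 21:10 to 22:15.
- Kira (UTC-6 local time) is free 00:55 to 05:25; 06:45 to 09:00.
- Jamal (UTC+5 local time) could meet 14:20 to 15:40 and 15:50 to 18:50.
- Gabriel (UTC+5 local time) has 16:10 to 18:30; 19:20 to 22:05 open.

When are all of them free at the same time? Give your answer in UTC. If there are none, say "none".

11:10-11:25, 12:45-13:05

Imani in UTC: 06:30-07:05, 10:40-11:35, 12:30-13:05, 15:10-16:15 (subtract 6h to convert from UTC+6).
Kira in UTC: 06:55-11:25, 12:45-15:00 (add 6h to convert from UTC-6).
Jamal in UTC: 09:20-10:40, 10:50-13:50 (subtract 5h to convert from UTC+5).
Gabriel in UTC: 11:10-13:30, 14:20-17:05 (subtract 5h to convert from UTC+5).
Imani ∩ Kira: 06:55-07:05, 10:40-11:25, 12:45-13:05.
Imani ∩ Kira ∩ Jamal: 10:50-11:25, 12:45-13:05.
Imani ∩ Kira ∩ Jamal ∩ Gabriel: 11:10-11:25, 12:45-13:05.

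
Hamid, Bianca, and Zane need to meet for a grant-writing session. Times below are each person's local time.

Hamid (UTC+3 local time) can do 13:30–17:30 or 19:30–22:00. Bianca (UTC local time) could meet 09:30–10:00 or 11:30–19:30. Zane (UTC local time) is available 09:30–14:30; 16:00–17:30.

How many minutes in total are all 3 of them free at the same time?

Hamid in UTC: 10:30-14:30, 16:30-19:00 (subtract 3h to convert from UTC+3).
Bianca in UTC: 09:30-10:00, 11:30-19:30.
Zane in UTC: 09:30-14:30, 16:00-17:30.
Hamid ∩ Bianca: 11:30-14:30, 16:30-19:00.
Hamid ∩ Bianca ∩ Zane: 11:30-14:30, 16:30-17:30.
Summing the common windows: 180 + 60 = 240 minutes.

240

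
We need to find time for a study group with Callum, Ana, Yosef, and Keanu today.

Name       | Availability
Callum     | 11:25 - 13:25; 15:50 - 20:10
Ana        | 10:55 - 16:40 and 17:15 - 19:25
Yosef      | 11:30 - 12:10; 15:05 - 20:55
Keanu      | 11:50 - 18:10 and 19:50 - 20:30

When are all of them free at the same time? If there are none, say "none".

11:50-12:10, 15:50-16:40, 17:15-18:10

Callum ∩ Ana: 11:25-13:25, 15:50-16:40, 17:15-19:25.
Callum ∩ Ana ∩ Yosef: 11:30-12:10, 15:50-16:40, 17:15-19:25.
Callum ∩ Ana ∩ Yosef ∩ Keanu: 11:50-12:10, 15:50-16:40, 17:15-18:10.
Those are the intersection windows.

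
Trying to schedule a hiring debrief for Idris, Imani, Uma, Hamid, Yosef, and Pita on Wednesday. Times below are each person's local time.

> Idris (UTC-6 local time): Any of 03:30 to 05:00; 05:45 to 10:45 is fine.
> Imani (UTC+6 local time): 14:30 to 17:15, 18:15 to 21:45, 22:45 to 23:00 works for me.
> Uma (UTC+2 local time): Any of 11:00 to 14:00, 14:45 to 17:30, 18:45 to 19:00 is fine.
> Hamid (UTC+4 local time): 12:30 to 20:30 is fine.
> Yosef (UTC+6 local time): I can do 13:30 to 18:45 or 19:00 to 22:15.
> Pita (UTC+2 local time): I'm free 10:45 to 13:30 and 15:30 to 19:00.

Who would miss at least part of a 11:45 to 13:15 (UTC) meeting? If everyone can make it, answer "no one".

Imani, Pita, Uma, Yosef

Idris in UTC: 09:30-11:00, 11:45-16:45 (add 6h to convert from UTC-6).
Imani in UTC: 08:30-11:15, 12:15-15:45, 16:45-17:00 (subtract 6h to convert from UTC+6).
Uma in UTC: 09:00-12:00, 12:45-15:30, 16:45-17:00 (subtract 2h to convert from UTC+2).
Hamid in UTC: 08:30-16:30 (subtract 4h to convert from UTC+4).
Yosef in UTC: 07:30-12:45, 13:00-16:15 (subtract 6h to convert from UTC+6).
Pita in UTC: 08:45-11:30, 13:30-17:00 (subtract 2h to convert from UTC+2).
Idris: free for 11:45-13:15. Imani: not fully free for 11:45-13:15. Uma: not fully free for 11:45-13:15. Hamid: free for 11:45-13:15. Yosef: not fully free for 11:45-13:15. Pita: not fully free for 11:45-13:15.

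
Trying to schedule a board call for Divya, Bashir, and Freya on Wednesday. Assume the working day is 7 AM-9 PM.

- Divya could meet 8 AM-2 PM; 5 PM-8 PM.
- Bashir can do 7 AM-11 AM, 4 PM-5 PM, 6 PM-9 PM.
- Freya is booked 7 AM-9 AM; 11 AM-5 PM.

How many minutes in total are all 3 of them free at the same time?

240

Divya free: 08:00-14:00, 17:00-20:00.
Bashir free: 07:00-11:00, 16:00-17:00, 18:00-21:00.
Freya free: 09:00-11:00, 17:00-21:00 (invert busy blocks within the working day).
Divya ∩ Bashir: 08:00-11:00, 18:00-20:00.
Divya ∩ Bashir ∩ Freya: 09:00-11:00, 18:00-20:00.
So the common availability across everyone is 09:00-11:00, 18:00-20:00.
Summing the common windows: 120 + 120 = 240 minutes.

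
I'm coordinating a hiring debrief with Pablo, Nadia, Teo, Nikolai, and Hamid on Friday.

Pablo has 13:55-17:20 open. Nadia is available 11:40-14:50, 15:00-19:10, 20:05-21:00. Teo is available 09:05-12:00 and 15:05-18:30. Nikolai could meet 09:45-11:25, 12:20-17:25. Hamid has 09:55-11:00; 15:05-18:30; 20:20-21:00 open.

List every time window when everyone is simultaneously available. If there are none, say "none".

Pablo ∩ Nadia: 13:55-14:50, 15:00-17:20.
Pablo ∩ Nadia ∩ Teo: 15:05-17:20.
Pablo ∩ Nadia ∩ Teo ∩ Nikolai: 15:05-17:20.
Pablo ∩ Nadia ∩ Teo ∩ Nikolai ∩ Hamid: 15:05-17:20.

15:05-17:20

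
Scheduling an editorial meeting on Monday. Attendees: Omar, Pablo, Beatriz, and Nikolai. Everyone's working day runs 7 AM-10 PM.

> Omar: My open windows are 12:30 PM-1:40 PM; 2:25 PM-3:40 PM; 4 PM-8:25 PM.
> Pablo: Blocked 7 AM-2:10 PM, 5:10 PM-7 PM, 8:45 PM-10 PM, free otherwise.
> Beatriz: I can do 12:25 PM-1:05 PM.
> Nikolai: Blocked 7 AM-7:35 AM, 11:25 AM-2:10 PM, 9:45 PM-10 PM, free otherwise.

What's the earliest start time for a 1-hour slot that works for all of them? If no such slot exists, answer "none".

none

Omar free: 12:30-13:40, 14:25-15:40, 16:00-20:25.
Pablo free: 14:10-17:10, 19:00-20:45 (invert busy blocks within the working day).
Beatriz free: 12:25-13:05.
Nikolai free: 07:35-11:25, 14:10-21:45 (invert busy blocks within the working day).
Omar ∩ Pablo: 14:25-15:40, 16:00-17:10, 19:00-20:25.
Omar ∩ Pablo ∩ Beatriz: ∅.
Omar ∩ Pablo ∩ Beatriz ∩ Nikolai: ∅.
There is no time when everyone is free.
No common window is at least 60 minutes long.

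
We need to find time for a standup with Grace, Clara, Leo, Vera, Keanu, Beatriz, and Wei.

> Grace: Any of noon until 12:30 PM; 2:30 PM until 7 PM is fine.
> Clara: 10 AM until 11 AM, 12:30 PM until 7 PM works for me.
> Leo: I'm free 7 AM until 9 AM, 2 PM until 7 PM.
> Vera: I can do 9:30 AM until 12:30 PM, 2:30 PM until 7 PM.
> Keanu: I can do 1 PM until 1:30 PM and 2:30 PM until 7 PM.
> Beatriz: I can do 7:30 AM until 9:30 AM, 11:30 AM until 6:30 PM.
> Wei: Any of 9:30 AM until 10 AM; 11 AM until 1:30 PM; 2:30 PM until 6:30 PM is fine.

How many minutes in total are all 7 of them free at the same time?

Grace ∩ Clara: 14:30-19:00.
Grace ∩ Clara ∩ Leo: 14:30-19:00.
Grace ∩ Clara ∩ Leo ∩ Vera: 14:30-19:00.
Grace ∩ Clara ∩ Leo ∩ Vera ∩ Keanu: 14:30-19:00.
Grace ∩ Clara ∩ Leo ∩ Vera ∩ Keanu ∩ Beatriz: 14:30-18:30.
Grace ∩ Clara ∩ Leo ∩ Vera ∩ Keanu ∩ Beatriz ∩ Wei: 14:30-18:30.
Those are the intersection windows.
That's a single block of 240 minutes.

240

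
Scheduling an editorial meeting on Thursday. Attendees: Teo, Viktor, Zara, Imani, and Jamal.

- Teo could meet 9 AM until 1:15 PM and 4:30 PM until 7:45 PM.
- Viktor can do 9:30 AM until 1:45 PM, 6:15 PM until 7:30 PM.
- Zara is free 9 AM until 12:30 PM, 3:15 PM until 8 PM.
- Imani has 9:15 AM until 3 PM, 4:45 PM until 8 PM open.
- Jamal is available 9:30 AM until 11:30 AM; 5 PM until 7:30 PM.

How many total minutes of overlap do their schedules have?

195

Teo ∩ Viktor: 09:30-13:15, 18:15-19:30.
Teo ∩ Viktor ∩ Zara: 09:30-12:30, 18:15-19:30.
Teo ∩ Viktor ∩ Zara ∩ Imani: 09:30-12:30, 18:15-19:30.
Teo ∩ Viktor ∩ Zara ∩ Imani ∩ Jamal: 09:30-11:30, 18:15-19:30.
Summing the common windows: 120 + 75 = 195 minutes.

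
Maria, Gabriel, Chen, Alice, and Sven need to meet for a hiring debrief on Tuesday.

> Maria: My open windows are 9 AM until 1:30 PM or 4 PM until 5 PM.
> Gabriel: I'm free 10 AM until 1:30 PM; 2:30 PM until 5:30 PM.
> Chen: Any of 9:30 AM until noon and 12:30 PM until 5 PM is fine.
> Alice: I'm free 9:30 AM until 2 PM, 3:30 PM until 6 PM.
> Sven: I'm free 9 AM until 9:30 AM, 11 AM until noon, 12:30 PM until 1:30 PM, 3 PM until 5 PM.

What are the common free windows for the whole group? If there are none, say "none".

Maria ∩ Gabriel: 10:00-13:30, 16:00-17:00.
Maria ∩ Gabriel ∩ Chen: 10:00-12:00, 12:30-13:30, 16:00-17:00.
Maria ∩ Gabriel ∩ Chen ∩ Alice: 10:00-12:00, 12:30-13:30, 16:00-17:00.
Maria ∩ Gabriel ∩ Chen ∩ Alice ∩ Sven: 11:00-12:00, 12:30-13:30, 16:00-17:00.

11:00-12:00, 12:30-13:30, 16:00-17:00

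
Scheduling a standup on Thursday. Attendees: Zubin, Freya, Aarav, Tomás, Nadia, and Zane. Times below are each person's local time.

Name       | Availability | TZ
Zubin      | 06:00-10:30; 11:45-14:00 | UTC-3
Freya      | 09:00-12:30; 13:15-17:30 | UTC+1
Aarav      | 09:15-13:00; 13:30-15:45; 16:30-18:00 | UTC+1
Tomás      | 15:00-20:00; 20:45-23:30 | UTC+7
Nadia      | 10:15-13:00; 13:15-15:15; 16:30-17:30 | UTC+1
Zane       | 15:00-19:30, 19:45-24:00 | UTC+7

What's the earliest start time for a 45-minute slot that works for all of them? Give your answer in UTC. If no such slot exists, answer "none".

Zubin in UTC: 09:00-13:30, 14:45-17:00 (add 3h to convert from UTC-3).
Freya in UTC: 08:00-11:30, 12:15-16:30 (subtract 1h to convert from UTC+1).
Aarav in UTC: 08:15-12:00, 12:30-14:45, 15:30-17:00 (subtract 1h to convert from UTC+1).
Tomás in UTC: 08:00-13:00, 13:45-16:30 (subtract 7h to convert from UTC+7).
Nadia in UTC: 09:15-12:00, 12:15-14:15, 15:30-16:30 (subtract 1h to convert from UTC+1).
Zane in UTC: 08:00-12:30, 12:45-17:00 (subtract 7h to convert from UTC+7).
Zubin ∩ Freya: 09:00-11:30, 12:15-13:30, 14:45-16:30.
Zubin ∩ Freya ∩ Aarav: 09:00-11:30, 12:30-13:30, 15:30-16:30.
Zubin ∩ Freya ∩ Aarav ∩ Tomás: 09:00-11:30, 12:30-13:00, 15:30-16:30.
Zubin ∩ Freya ∩ Aarav ∩ Tomás ∩ Nadia: 09:15-11:30, 12:30-13:00, 15:30-16:30.
Zubin ∩ Freya ∩ Aarav ∩ Tomás ∩ Nadia ∩ Zane: 09:15-11:30, 12:45-13:00, 15:30-16:30.
So the common availability across everyone is 09:15-11:30, 12:45-13:00, 15:30-16:30.
The first common window of at least 45 minutes is 09:15-11:30, so the earliest start is 09:15.

09:15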